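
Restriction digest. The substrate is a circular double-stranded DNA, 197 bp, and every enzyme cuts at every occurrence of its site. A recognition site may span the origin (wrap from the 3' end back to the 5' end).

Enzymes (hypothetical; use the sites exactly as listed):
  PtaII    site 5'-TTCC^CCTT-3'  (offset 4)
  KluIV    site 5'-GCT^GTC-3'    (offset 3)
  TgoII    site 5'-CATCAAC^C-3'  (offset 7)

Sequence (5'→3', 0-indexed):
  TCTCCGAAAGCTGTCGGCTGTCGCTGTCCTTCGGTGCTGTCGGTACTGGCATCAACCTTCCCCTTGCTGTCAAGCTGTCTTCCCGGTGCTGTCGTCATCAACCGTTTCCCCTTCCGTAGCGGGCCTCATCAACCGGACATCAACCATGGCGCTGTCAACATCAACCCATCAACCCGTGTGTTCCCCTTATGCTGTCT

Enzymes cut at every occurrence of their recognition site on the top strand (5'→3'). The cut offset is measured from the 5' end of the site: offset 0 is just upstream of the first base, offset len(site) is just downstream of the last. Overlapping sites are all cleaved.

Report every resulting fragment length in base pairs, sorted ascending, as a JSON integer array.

[5,6,7,7,7,8,8,9,9,11,11,12,12,13,14,16,18,24]

Scan for sites:
  PtaII TTCCCCTT/4: at [57, 105, 180] ⇒ [61, 109, 184]
  KluIV GCTGTC/3: at [9, 16, 22, 35, 65, 73, 87, 150, 190] ⇒ [12, 19, 25, 38, 68, 76, 90, 153, 193]
  TgoII CATCAACC/7: at [49, 95, 126, 137, 158, 166] ⇒ [56, 102, 133, 144, 165, 173]

All cut coordinates (distinct, sorted): [12, 19, 25, 38, 56, 61, 68, 76, 90, 102, 109, 133, 144, 153, 165, 173, 184, 193]

Fragments:
  12→19: 7 bp
  19→25: 6 bp
  25→38: 13 bp
  38→56: 18 bp
  56→61: 5 bp
  61→68: 7 bp
  68→76: 8 bp
  76→90: 14 bp
  90→102: 12 bp
  102→109: 7 bp
  109→133: 24 bp
  133→144: 11 bp
  144→153: 9 bp
  153→165: 12 bp
  165→173: 8 bp
  173→184: 11 bp
  184→193: 9 bp
  193→12 (wrap): 197-193+12 = 16 bp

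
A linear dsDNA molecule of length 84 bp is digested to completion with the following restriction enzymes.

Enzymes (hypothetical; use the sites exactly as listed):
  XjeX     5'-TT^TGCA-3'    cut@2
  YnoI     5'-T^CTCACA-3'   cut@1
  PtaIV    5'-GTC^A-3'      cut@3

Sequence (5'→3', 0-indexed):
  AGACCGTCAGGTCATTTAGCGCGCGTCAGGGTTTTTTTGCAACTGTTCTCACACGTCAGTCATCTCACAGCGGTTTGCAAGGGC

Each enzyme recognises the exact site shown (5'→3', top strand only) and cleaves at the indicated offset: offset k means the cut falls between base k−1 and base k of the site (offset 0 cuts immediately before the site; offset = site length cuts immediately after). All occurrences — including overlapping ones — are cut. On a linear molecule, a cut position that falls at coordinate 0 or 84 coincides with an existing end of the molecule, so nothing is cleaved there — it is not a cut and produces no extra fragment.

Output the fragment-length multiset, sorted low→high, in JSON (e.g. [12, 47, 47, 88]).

Scan for sites:
  XjeX (TTTGCA, off=2): starts [35, 73] → cuts [37, 75]
  YnoI (TCTCACA, off=1): starts [46, 62] → cuts [47, 63]
  PtaIV (GTCA, off=3): starts [5, 10, 24, 54, 58] → cuts [8, 13, 27, 57, 61]

All cut coordinates (distinct, sorted): [8, 13, 27, 37, 47, 57, 61, 63, 75]

Fragments:
  [0,8): 8 bp
  [8,13): 5 bp
  [13,27): 14 bp
  [27,37): 10 bp
  [37,47): 10 bp
  [47,57): 10 bp
  [57,61): 4 bp
  [61,63): 2 bp
  [63,75): 12 bp
  [75,84): 9 bp

[2,4,5,8,9,10,10,10,12,14]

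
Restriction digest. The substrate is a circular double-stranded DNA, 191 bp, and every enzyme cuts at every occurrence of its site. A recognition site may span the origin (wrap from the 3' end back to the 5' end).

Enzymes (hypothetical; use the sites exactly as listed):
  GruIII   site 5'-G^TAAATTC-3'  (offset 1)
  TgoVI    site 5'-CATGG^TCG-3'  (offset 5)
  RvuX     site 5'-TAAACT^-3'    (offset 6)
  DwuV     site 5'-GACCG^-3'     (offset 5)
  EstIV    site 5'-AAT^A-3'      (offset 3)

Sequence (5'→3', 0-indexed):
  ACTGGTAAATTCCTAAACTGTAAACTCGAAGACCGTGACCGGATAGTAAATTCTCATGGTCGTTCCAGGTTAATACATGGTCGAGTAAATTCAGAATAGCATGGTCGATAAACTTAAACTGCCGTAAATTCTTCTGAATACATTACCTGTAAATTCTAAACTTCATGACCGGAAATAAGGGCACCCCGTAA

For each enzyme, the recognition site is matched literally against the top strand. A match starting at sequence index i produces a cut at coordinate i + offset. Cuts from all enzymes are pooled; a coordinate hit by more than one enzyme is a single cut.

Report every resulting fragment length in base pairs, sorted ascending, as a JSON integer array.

[2,4,5,5,5,6,6,6,7,7,9,9,10,10,12,13,13,14,15,15,18]

Scan for sites:
  GruIII GTAAATTC/1: at [4, 45, 84, 123, 148] ⇒ [5, 46, 85, 124, 149]
  TgoVI CATGGTCG/5: at [54, 75, 99] ⇒ [59, 80, 104]
  RvuX TAAACT/6: at [13, 20, 108, 114, 156, 188] ⇒ [3, 19, 26, 114, 120, 162]
  DwuV GACCG/5: at [30, 36, 166] ⇒ [35, 41, 171]
  EstIV AATA/3: at [71, 94, 136, 173] ⇒ [74, 97, 139, 176]

All cut coordinates (distinct, sorted): [3, 5, 19, 26, 35, 41, 46, 59, 74, 80, 85, 97, 104, 114, 120, 124, 139, 149, 162, 171, 176]

Fragment lengths:
  3→5: 2 bp
  5→19: 14 bp
  19→26: 7 bp
  26→35: 9 bp
  35→41: 6 bp
  41→46: 5 bp
  46→59: 13 bp
  59→74: 15 bp
  74→80: 6 bp
  80→85: 5 bp
  85→97: 12 bp
  97→104: 7 bp
  104→114: 10 bp
  114→120: 6 bp
  120→124: 4 bp
  124→139: 15 bp
  139→149: 10 bp
  149→162: 13 bp
  162→171: 9 bp
  171→176: 5 bp
  176→3 (wrap): 191-176+3 = 18 bp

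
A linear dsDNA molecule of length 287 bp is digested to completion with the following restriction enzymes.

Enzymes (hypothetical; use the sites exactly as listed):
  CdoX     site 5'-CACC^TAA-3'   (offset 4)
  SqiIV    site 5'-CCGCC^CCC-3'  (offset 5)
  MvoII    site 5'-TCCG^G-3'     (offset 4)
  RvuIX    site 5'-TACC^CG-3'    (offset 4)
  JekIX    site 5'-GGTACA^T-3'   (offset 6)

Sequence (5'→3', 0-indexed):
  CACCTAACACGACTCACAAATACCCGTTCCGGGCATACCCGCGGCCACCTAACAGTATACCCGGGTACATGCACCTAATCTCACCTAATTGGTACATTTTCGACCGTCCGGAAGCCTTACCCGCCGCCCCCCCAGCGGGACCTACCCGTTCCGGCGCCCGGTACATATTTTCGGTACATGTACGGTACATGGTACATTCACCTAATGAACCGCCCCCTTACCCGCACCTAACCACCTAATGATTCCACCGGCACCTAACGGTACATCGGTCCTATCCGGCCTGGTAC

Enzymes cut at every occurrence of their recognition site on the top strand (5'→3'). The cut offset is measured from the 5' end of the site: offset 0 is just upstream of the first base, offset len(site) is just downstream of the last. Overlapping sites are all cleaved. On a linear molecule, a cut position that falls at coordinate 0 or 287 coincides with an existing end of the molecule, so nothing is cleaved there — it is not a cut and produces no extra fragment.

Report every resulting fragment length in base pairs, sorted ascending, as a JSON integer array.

[4,6,6,6,7,7,7,7,8,8,8,8,9,10,10,10,11,11,11,12,12,12,13,13,14,18,19,20]

Site scan:
  CdoX CACCTAA/4: at [0, 45, 71, 81, 198, 224, 232, 251] ⇒ [4, 49, 75, 85, 202, 228, 236, 255]
  SqiIV CCGCCCCC/5: at [123, 209] ⇒ [128, 214]
  MvoII TCCGG/4: at [27, 106, 149, 274] ⇒ [31, 110, 153, 278]
  RvuIX TACCCG/4: at [20, 35, 57, 117, 142, 218] ⇒ [24, 39, 61, 121, 146, 222]
  JekIX GGTACAT/6: at [63, 90, 159, 172, 183, 190, 259] ⇒ [69, 96, 165, 178, 189, 196, 265]

All cut coordinates (distinct, sorted): [4, 24, 31, 39, 49, 61, 69, 75, 85, 96, 110, 121, 128, 146, 153, 165, 178, 189, 196, 202, 214, 222, 228, 236, 255, 265, 278]

Fragment lengths:
  [0,4): 4 bp
  [4,24): 20 bp
  [24,31): 7 bp
  [31,39): 8 bp
  [39,49): 10 bp
  [49,61): 12 bp
  [61,69): 8 bp
  [69,75): 6 bp
  [75,85): 10 bp
  [85,96): 11 bp
  [96,110): 14 bp
  [110,121): 11 bp
  [121,128): 7 bp
  [128,146): 18 bp
  [146,153): 7 bp
  [153,165): 12 bp
  [165,178): 13 bp
  [178,189): 11 bp
  [189,196): 7 bp
  [196,202): 6 bp
  [202,214): 12 bp
  [214,222): 8 bp
  [222,228): 6 bp
  [228,236): 8 bp
  [236,255): 19 bp
  [255,265): 10 bp
  [265,278): 13 bp
  [278,287): 9 bp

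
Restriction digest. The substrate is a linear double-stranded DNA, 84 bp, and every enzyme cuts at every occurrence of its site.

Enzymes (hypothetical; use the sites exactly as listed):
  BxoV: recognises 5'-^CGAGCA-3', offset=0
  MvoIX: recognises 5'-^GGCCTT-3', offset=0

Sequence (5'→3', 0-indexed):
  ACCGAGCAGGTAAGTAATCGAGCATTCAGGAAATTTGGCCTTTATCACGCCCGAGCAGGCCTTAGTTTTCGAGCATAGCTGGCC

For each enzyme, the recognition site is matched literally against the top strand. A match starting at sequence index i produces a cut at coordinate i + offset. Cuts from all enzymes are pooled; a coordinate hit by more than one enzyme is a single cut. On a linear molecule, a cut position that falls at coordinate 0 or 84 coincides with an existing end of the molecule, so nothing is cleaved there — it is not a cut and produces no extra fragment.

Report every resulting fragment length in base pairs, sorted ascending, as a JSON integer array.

[2,6,12,15,15,16,18]

Scan for sites:
  BxoV CGAGCA/0: at [2, 18, 51, 69] ⇒ [2, 18, 51, 69]
  MvoIX GGCCTT/0: at [36, 57] ⇒ [36, 57]

All cut coordinates (distinct, sorted): [2, 18, 36, 51, 57, 69]

Fragments:
  [0,2): 2 bp
  [2,18): 16 bp
  [18,36): 18 bp
  [36,51): 15 bp
  [51,57): 6 bp
  [57,69): 12 bp
  [69,84): 15 bp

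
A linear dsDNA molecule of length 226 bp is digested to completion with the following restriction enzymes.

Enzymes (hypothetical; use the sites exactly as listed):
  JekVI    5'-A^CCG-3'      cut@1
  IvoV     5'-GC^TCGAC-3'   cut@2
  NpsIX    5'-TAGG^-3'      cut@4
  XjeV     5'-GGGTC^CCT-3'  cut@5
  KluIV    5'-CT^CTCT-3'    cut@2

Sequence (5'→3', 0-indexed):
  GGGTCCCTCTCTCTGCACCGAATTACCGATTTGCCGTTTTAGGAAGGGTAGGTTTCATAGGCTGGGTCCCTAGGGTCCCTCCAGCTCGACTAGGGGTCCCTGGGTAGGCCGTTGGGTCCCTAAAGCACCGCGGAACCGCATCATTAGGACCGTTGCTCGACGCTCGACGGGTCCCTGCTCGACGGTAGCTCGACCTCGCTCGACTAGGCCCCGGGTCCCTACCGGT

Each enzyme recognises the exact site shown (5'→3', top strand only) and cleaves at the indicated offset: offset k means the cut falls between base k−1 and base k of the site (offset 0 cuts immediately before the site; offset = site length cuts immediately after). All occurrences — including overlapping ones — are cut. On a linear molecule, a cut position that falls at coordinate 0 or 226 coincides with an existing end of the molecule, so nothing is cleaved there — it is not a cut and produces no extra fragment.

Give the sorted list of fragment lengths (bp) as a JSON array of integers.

Per-enzyme occurrences:
  JekVI ACCG/1: at [16, 24, 126, 134, 148, 220] ⇒ [17, 25, 127, 135, 149, 221]
  IvoV GCTCGAC/2: at [83, 154, 161, 176, 187, 197] ⇒ [85, 156, 163, 178, 189, 199]
  NpsIX TAGG/4: at [39, 48, 57, 70, 90, 104, 144, 204] ⇒ [43, 52, 61, 74, 94, 108, 148, 208]
  XjeV GGGTCCCT/5: at [0, 63, 72, 93, 113, 168, 212] ⇒ [5, 68, 77, 98, 118, 173, 217]
  KluIV CTCTCT/2: at [6, 8] ⇒ [8, 10]

Pooled cuts: [5, 8, 10, 17, 25, 43, 52, 61, 68, 74, 77, 85, 94, 98, 108, 118, 127, 135, 148, 149, 156, 163, 173, 178, 189, 199, 208, 217, 221]

Fragment lengths:
  [0,5): 5 bp
  [5,8): 3 bp
  [8,10): 2 bp
  [10,17): 7 bp
  [17,25): 8 bp
  [25,43): 18 bp
  [43,52): 9 bp
  [52,61): 9 bp
  [61,68): 7 bp
  [68,74): 6 bp
  [74,77): 3 bp
  [77,85): 8 bp
  [85,94): 9 bp
  [94,98): 4 bp
  [98,108): 10 bp
  [108,118): 10 bp
  [118,127): 9 bp
  [127,135): 8 bp
  [135,148): 13 bp
  [148,149): 1 bp
  [149,156): 7 bp
  [156,163): 7 bp
  [163,173): 10 bp
  [173,178): 5 bp
  [178,189): 11 bp
  [189,199): 10 bp
  [199,208): 9 bp
  [208,217): 9 bp
  [217,221): 4 bp
  [221,226): 5 bp

[1,2,3,3,4,4,5,5,5,6,7,7,7,7,8,8,8,9,9,9,9,9,9,10,10,10,10,11,13,18]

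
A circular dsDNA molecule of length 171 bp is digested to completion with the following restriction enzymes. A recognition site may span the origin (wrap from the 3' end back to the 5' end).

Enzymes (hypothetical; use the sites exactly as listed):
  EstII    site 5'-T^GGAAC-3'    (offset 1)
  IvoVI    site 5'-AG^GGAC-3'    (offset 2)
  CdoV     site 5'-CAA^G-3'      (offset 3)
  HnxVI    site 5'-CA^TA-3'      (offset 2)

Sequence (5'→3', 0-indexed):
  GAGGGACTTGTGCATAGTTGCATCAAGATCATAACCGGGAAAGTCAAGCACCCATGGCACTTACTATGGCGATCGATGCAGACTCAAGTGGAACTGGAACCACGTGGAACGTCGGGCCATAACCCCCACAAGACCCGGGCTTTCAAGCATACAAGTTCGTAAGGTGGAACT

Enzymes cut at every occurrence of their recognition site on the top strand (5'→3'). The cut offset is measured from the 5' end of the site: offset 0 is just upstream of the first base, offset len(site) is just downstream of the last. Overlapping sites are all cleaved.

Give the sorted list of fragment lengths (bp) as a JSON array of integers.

Scan for sites:
  EstII TGGAAC/1: at [88, 94, 104, 164] ⇒ [89, 95, 105, 165]
  IvoVI AGGGAC/2: at [1] ⇒ [3]
  CdoV CAAG/3: at [23, 44, 84, 128, 143, 151] ⇒ [26, 47, 87, 131, 146, 154]
  HnxVI CATA/2: at [12, 29, 117, 147] ⇒ [14, 31, 119, 149]

Pooled cuts: [3, 14, 26, 31, 47, 87, 89, 95, 105, 119, 131, 146, 149, 154, 165]

Fragment lengths:
  3→14: 11 bp
  14→26: 12 bp
  26→31: 5 bp
  31→47: 16 bp
  47→87: 40 bp
  87→89: 2 bp
  89→95: 6 bp
  95→105: 10 bp
  105→119: 14 bp
  119→131: 12 bp
  131→146: 15 bp
  146→149: 3 bp
  149→154: 5 bp
  154→165: 11 bp
  165→3 (wrap): 171-165+3 = 9 bp

[2,3,5,5,6,9,10,11,11,12,12,14,15,16,40]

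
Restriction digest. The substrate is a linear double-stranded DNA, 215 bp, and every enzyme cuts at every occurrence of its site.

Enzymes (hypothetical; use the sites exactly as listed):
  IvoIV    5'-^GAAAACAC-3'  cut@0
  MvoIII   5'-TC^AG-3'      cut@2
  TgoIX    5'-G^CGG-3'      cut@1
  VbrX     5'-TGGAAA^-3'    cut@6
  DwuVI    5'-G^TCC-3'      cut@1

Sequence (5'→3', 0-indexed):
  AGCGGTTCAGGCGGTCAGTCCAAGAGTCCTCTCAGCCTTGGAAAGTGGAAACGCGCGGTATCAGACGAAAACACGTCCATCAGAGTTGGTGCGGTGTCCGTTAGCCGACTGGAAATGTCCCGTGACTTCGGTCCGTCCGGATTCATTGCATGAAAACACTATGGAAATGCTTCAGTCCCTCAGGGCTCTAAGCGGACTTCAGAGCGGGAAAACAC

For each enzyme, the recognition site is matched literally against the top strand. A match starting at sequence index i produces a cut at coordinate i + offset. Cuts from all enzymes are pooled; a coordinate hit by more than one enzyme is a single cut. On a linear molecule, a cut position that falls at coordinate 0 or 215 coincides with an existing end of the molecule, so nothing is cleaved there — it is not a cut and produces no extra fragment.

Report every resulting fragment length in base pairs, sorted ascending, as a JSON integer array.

Per-enzyme occurrences:
  IvoIV (GAAAACAC, off=0): starts [66, 151, 207] → cuts [66, 151, 207]
  MvoIII (TCAG, off=2): starts [6, 14, 31, 60, 79, 171, 179, 198] → cuts [8, 16, 33, 62, 81, 173, 181, 200]
  TgoIX (GCGG, off=1): starts [1, 10, 54, 90, 191, 203] → cuts [2, 11, 55, 91, 192, 204]
  VbrX (TGGAAA, off=6): starts [38, 45, 109, 161] → cuts [44, 51, 115, 167]
  DwuVI (GTCC, off=1): starts [17, 25, 74, 95, 116, 130, 134, 174] → cuts [18, 26, 75, 96, 117, 131, 135, 175]

Pooled cuts: [2, 8, 11, 16, 18, 26, 33, 44, 51, 55, 62, 66, 75, 81, 91, 96, 115, 117, 131, 135, 151, 167, 173, 175, 181, 192, 200, 204, 207]

Fragment lengths:
  [0,2): 2 bp
  [2,8): 6 bp
  [8,11): 3 bp
  [11,16): 5 bp
  [16,18): 2 bp
  [18,26): 8 bp
  [26,33): 7 bp
  [33,44): 11 bp
  [44,51): 7 bp
  [51,55): 4 bp
  [55,62): 7 bp
  [62,66): 4 bp
  [66,75): 9 bp
  [75,81): 6 bp
  [81,91): 10 bp
  [91,96): 5 bp
  [96,115): 19 bp
  [115,117): 2 bp
  [117,131): 14 bp
  [131,135): 4 bp
  [135,151): 16 bp
  [151,167): 16 bp
  [167,173): 6 bp
  [173,175): 2 bp
  [175,181): 6 bp
  [181,192): 11 bp
  [192,200): 8 bp
  [200,204): 4 bp
  [204,207): 3 bp
  [207,215): 8 bp

[2,2,2,2,3,3,4,4,4,4,5,5,6,6,6,6,7,7,7,8,8,8,9,10,11,11,14,16,16,19]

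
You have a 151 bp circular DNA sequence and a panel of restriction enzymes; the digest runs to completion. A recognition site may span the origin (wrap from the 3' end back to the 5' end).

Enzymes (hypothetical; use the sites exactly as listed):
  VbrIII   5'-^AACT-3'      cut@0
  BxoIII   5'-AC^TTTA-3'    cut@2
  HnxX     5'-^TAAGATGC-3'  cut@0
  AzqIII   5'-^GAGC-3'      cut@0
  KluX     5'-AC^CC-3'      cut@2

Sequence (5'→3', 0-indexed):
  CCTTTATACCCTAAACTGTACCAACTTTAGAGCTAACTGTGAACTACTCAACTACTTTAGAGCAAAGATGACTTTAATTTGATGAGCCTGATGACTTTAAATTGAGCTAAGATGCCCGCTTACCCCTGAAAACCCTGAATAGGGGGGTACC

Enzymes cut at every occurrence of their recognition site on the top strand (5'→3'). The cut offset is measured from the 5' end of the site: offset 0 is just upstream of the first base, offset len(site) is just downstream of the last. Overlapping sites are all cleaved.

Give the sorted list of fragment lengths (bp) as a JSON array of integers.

[3,4,4,4,4,5,6,7,8,8,9,10,10,11,12,13,16,17]

Per-enzyme occurrences:
  VbrIII (AACT, off=0): starts [13, 22, 34, 41, 49] → cuts [13, 22, 34, 41, 49]
  BxoIII (ACTTTA, off=2): starts [23, 53, 70, 93] → cuts [25, 55, 72, 95]
  HnxX (TAAGATGC, off=0): starts [107] → cuts [107]
  AzqIII (GAGC, off=0): starts [29, 59, 83, 103] → cuts [29, 59, 83, 103]
  KluX (ACCC, off=2): starts [7, 121, 131, 148] → cuts [9, 123, 133, 150]

All cut coordinates (distinct, sorted): [9, 13, 22, 25, 29, 34, 41, 49, 55, 59, 72, 83, 95, 103, 107, 123, 133, 150]

Fragment lengths:
  9→13: 4 bp
  13→22: 9 bp
  22→25: 3 bp
  25→29: 4 bp
  29→34: 5 bp
  34→41: 7 bp
  41→49: 8 bp
  49→55: 6 bp
  55→59: 4 bp
  59→72: 13 bp
  72→83: 11 bp
  83→95: 12 bp
  95→103: 8 bp
  103→107: 4 bp
  107→123: 16 bp
  123→133: 10 bp
  133→150: 17 bp
  150→9 (wrap): 151-150+9 = 10 bp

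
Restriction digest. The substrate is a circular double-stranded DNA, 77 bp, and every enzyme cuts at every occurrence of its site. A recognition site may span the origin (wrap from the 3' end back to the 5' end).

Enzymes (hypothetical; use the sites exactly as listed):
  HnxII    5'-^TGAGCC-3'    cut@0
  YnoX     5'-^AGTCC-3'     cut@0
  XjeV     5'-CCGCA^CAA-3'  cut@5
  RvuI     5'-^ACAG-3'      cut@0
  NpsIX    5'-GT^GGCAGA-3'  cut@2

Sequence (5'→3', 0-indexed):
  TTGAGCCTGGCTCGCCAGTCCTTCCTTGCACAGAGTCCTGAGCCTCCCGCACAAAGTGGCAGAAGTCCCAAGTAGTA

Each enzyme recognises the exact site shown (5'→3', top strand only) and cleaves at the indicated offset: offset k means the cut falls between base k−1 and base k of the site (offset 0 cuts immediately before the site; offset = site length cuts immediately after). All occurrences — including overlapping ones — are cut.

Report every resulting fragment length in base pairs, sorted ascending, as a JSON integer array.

Site scan:
  HnxII TGAGCC/0: at [1, 38] ⇒ [1, 38]
  YnoX AGTCC/0: at [16, 33, 63] ⇒ [16, 33, 63]
  XjeV CCGCACAA/5: at [46] ⇒ [51]
  RvuI ACAG/0: at [29] ⇒ [29]
  NpsIX GTGGCAGA/2: at [55] ⇒ [57]

Pooled cuts: [1, 16, 29, 33, 38, 51, 57, 63]

Fragments:
  1→16: 15 bp
  16→29: 13 bp
  29→33: 4 bp
  33→38: 5 bp
  38→51: 13 bp
  51→57: 6 bp
  57→63: 6 bp
  63→1 (wrap): 77-63+1 = 15 bp

[4,5,6,6,13,13,15,15]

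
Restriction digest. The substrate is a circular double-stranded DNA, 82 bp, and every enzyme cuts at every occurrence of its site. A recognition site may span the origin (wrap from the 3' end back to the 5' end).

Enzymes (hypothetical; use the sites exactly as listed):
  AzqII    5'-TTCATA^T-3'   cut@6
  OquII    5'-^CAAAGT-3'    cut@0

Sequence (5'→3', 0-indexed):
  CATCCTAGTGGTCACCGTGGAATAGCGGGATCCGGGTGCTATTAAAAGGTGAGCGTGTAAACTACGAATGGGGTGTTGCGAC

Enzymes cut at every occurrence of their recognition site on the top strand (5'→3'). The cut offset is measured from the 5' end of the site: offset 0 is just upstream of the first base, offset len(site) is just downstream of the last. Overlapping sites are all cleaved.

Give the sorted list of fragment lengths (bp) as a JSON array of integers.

[82]

Site scan:
  AzqII (TTCATAT, off=6): no sites
  OquII (CAAAGT, off=0): no sites

All cut coordinates (distinct, sorted): ∅

Fragment lengths:
  no cuts → one circular fragment of 82 bp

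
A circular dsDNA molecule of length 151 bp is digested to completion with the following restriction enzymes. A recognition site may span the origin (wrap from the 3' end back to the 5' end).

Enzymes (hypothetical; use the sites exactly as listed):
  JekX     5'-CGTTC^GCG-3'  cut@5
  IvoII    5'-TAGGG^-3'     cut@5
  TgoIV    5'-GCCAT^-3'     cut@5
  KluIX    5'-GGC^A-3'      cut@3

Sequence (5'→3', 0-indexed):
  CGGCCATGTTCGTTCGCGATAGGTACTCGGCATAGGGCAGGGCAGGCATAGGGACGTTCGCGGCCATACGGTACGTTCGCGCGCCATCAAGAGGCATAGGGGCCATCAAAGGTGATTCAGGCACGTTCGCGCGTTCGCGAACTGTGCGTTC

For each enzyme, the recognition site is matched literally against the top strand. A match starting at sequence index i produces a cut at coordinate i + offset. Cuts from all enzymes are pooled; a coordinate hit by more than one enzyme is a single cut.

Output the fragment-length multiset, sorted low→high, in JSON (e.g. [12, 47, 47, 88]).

[1,4,5,5,6,6,6,6,6,8,8,8,8,9,11,16,16,22]

Site scan:
  JekX (CGTTCGCG, off=5): starts [10, 54, 73, 123, 131] → cuts [15, 59, 78, 128, 136]
  IvoII (TAGGG, off=5): starts [32, 48, 96] → cuts [37, 53, 101]
  TgoIV (GCCAT, off=5): starts [2, 62, 82, 101] → cuts [7, 67, 87, 106]
  KluIX (GGCA, off=3): starts [28, 35, 40, 44, 92, 119] → cuts [31, 38, 43, 47, 95, 122]

All cut coordinates (distinct, sorted): [7, 15, 31, 37, 38, 43, 47, 53, 59, 67, 78, 87, 95, 101, 106, 122, 128, 136]

Fragments:
  7→15: 8 bp
  15→31: 16 bp
  31→37: 6 bp
  37→38: 1 bp
  38→43: 5 bp
  43→47: 4 bp
  47→53: 6 bp
  53→59: 6 bp
  59→67: 8 bp
  67→78: 11 bp
  78→87: 9 bp
  87→95: 8 bp
  95→101: 6 bp
  101→106: 5 bp
  106→122: 16 bp
  122→128: 6 bp
  128→136: 8 bp
  136→7 (wrap): 151-136+7 = 22 bp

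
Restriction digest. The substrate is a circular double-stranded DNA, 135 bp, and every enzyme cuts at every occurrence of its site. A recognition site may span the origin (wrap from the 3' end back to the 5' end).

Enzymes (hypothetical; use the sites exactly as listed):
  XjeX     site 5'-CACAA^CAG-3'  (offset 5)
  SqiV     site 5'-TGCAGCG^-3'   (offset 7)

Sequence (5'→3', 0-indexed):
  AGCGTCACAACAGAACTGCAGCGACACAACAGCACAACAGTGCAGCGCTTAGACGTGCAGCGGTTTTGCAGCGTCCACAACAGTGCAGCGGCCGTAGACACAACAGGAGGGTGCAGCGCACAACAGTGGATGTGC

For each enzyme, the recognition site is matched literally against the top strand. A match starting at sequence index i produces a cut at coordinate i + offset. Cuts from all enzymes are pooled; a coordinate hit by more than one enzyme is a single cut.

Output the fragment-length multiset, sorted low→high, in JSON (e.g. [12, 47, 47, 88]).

Scan for sites:
  XjeX CACAACAG/5: at [5, 24, 32, 75, 98, 118] ⇒ [10, 29, 37, 80, 103, 123]
  SqiV TGCAGCG/7: at [16, 40, 55, 66, 83, 111, 132] ⇒ [4, 23, 47, 62, 73, 90, 118]

All cut coordinates (distinct, sorted): [4, 10, 23, 29, 37, 47, 62, 73, 80, 90, 103, 118, 123]

Fragment lengths:
  4→10: 6 bp
  10→23: 13 bp
  23→29: 6 bp
  29→37: 8 bp
  37→47: 10 bp
  47→62: 15 bp
  62→73: 11 bp
  73→80: 7 bp
  80→90: 10 bp
  90→103: 13 bp
  103→118: 15 bp
  118→123: 5 bp
  123→4 (wrap): 135-123+4 = 16 bp

[5,6,6,7,8,10,10,11,13,13,15,15,16]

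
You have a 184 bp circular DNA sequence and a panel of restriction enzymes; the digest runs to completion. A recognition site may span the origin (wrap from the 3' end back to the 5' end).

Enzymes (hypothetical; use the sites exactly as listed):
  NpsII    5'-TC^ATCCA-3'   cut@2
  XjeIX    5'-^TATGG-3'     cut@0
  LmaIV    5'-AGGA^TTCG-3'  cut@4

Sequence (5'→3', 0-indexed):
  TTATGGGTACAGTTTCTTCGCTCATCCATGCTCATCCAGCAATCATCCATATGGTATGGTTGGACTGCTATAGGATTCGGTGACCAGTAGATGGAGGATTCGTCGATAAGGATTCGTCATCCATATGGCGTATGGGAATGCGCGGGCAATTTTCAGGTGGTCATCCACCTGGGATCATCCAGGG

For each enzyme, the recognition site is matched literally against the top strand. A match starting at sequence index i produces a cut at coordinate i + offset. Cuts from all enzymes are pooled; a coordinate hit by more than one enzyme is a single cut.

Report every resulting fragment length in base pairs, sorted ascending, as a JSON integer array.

Per-enzyme occurrences:
  NpsII TCATCCA/2: at [21, 31, 42, 116, 160, 174] ⇒ [23, 33, 44, 118, 162, 176]
  XjeIX TATGG/0: at [1, 49, 54, 123, 130] ⇒ [1, 49, 54, 123, 130]
  LmaIV AGGATTCG/4: at [71, 94, 108] ⇒ [75, 98, 112]

Pooled cuts: [1, 23, 33, 44, 49, 54, 75, 98, 112, 118, 123, 130, 162, 176]

Fragment lengths:
  1→23: 22 bp
  23→33: 10 bp
  33→44: 11 bp
  44→49: 5 bp
  49→54: 5 bp
  54→75: 21 bp
  75→98: 23 bp
  98→112: 14 bp
  112→118: 6 bp
  118→123: 5 bp
  123→130: 7 bp
  130→162: 32 bp
  162→176: 14 bp
  176→1 (wrap): 184-176+1 = 9 bp

[5,5,5,6,7,9,10,11,14,14,21,22,23,32]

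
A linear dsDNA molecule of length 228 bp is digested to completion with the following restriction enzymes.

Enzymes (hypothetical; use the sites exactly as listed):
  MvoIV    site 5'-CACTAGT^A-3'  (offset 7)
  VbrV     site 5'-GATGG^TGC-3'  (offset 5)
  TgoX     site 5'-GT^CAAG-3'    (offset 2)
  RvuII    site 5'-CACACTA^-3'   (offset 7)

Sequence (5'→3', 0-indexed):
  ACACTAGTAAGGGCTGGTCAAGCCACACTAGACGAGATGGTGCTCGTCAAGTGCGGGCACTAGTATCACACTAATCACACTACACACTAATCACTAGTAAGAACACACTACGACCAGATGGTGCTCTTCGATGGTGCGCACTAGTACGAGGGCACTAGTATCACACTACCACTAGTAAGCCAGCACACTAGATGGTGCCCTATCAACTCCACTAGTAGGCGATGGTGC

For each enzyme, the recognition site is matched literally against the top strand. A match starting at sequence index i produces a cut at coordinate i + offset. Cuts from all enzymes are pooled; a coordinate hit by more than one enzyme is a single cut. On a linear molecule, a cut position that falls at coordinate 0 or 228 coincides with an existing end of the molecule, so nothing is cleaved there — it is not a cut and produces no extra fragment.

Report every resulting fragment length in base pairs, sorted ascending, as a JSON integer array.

[3,5,7,7,8,8,9,9,9,9,9,10,10,11,11,12,12,13,14,14,17,21]

Per-enzyme occurrences:
  MvoIV CACTAGTA/7: at [1, 57, 91, 138, 152, 169, 209] ⇒ [8, 64, 98, 145, 159, 176, 216]
  VbrV GATGGTGC/5: at [35, 116, 129, 190, 220] ⇒ [40, 121, 134, 195, 225]
  TgoX GTCAAG/2: at [16, 45] ⇒ [18, 47]
  RvuII CACACTA/7: at [23, 66, 75, 82, 103, 161, 183] ⇒ [30, 73, 82, 89, 110, 168, 190]

All cut coordinates (distinct, sorted): [8, 18, 30, 40, 47, 64, 73, 82, 89, 98, 110, 121, 134, 145, 159, 168, 176, 190, 195, 216, 225]

Fragment lengths:
  [0,8): 8 bp
  [8,18): 10 bp
  [18,30): 12 bp
  [30,40): 10 bp
  [40,47): 7 bp
  [47,64): 17 bp
  [64,73): 9 bp
  [73,82): 9 bp
  [82,89): 7 bp
  [89,98): 9 bp
  [98,110): 12 bp
  [110,121): 11 bp
  [121,134): 13 bp
  [134,145): 11 bp
  [145,159): 14 bp
  [159,168): 9 bp
  [168,176): 8 bp
  [176,190): 14 bp
  [190,195): 5 bp
  [195,216): 21 bp
  [216,225): 9 bp
  [225,228): 3 bp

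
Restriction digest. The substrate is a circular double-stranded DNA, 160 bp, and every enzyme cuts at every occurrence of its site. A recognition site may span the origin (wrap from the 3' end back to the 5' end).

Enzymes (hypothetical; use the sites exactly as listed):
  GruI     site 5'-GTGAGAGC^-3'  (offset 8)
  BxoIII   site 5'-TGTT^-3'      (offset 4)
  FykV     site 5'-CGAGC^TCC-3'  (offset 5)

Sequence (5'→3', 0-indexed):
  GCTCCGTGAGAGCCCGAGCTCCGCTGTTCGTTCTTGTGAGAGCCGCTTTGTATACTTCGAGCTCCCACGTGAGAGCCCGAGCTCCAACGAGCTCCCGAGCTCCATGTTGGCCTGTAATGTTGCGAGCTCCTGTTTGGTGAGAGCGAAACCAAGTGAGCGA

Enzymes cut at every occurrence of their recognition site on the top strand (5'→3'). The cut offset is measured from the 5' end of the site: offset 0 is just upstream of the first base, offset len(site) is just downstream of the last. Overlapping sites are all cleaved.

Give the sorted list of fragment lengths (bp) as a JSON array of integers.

Per-enzyme occurrences:
  GruI GTGAGAGC/8: at [5, 35, 68, 136] ⇒ [13, 43, 76, 144]
  BxoIII TGTT/4: at [24, 104, 117, 130] ⇒ [28, 108, 121, 134]
  FykV CGAGCTCC/5: at [14, 57, 77, 87, 95, 122, 157] ⇒ [2, 19, 62, 82, 92, 100, 127]

All cut coordinates (distinct, sorted): [2, 13, 19, 28, 43, 62, 76, 82, 92, 100, 108, 121, 127, 134, 144]

Fragment lengths:
  2→13: 11 bp
  13→19: 6 bp
  19→28: 9 bp
  28→43: 15 bp
  43→62: 19 bp
  62→76: 14 bp
  76→82: 6 bp
  82→92: 10 bp
  92→100: 8 bp
  100→108: 8 bp
  108→121: 13 bp
  121→127: 6 bp
  127→134: 7 bp
  134→144: 10 bp
  144→2 (wrap): 160-144+2 = 18 bp

[6,6,6,7,8,8,9,10,10,11,13,14,15,18,19]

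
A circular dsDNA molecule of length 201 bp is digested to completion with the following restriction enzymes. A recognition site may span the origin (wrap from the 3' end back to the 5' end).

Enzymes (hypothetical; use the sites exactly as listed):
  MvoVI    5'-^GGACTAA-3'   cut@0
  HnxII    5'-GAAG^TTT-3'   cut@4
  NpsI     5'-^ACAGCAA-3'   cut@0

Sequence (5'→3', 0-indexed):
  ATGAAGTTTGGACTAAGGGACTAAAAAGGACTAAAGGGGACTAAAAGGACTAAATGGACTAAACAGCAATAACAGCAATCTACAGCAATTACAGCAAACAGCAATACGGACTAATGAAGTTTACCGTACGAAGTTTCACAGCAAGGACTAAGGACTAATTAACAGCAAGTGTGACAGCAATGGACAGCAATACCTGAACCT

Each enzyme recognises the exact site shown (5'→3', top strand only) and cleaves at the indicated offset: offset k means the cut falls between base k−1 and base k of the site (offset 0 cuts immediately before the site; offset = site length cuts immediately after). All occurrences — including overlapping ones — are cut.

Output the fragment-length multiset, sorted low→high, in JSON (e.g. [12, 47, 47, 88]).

Site scan:
  MvoVI GGACTAA/0: at [9, 17, 27, 37, 46, 55, 107, 144, 151] ⇒ [9, 17, 27, 37, 46, 55, 107, 144, 151]
  HnxII GAAGTTT/4: at [2, 115, 129] ⇒ [6, 119, 133]
  NpsI ACAGCAA/0: at [62, 71, 81, 90, 97, 137, 161, 173, 183] ⇒ [62, 71, 81, 90, 97, 137, 161, 173, 183]

All cut coordinates (distinct, sorted): [6, 9, 17, 27, 37, 46, 55, 62, 71, 81, 90, 97, 107, 119, 133, 137, 144, 151, 161, 173, 183]

Fragment lengths:
  6→9: 3 bp
  9→17: 8 bp
  17→27: 10 bp
  27→37: 10 bp
  37→46: 9 bp
  46→55: 9 bp
  55→62: 7 bp
  62→71: 9 bp
  71→81: 10 bp
  81→90: 9 bp
  90→97: 7 bp
  97→107: 10 bp
  107→119: 12 bp
  119→133: 14 bp
  133→137: 4 bp
  137→144: 7 bp
  144→151: 7 bp
  151→161: 10 bp
  161→173: 12 bp
  173→183: 10 bp
  183→6 (wrap): 201-183+6 = 24 bp

[3,4,7,7,7,7,8,9,9,9,9,10,10,10,10,10,10,12,12,14,24]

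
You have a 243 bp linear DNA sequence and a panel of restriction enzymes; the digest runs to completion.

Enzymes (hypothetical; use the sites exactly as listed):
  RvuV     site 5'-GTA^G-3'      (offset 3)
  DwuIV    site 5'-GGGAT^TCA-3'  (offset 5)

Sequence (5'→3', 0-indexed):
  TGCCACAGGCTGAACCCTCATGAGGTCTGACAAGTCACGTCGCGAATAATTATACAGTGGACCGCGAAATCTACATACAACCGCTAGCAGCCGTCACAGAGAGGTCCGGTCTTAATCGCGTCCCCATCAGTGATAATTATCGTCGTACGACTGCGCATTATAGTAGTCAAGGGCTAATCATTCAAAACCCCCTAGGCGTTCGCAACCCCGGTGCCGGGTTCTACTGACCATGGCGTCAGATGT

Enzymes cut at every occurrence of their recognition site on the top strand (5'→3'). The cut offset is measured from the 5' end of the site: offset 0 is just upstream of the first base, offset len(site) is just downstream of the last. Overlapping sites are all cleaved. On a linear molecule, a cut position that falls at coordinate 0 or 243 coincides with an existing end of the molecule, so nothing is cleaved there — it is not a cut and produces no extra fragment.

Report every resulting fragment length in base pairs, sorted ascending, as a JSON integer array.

[78,165]

Scan for sites:
  RvuV (GTAG, off=3): starts [162] → cuts [165]
  DwuIV (GGGATTCA, off=5): no sites

Pooled cuts: [165]

Fragment lengths:
  [0,165): 165 bp
  [165,243): 78 bp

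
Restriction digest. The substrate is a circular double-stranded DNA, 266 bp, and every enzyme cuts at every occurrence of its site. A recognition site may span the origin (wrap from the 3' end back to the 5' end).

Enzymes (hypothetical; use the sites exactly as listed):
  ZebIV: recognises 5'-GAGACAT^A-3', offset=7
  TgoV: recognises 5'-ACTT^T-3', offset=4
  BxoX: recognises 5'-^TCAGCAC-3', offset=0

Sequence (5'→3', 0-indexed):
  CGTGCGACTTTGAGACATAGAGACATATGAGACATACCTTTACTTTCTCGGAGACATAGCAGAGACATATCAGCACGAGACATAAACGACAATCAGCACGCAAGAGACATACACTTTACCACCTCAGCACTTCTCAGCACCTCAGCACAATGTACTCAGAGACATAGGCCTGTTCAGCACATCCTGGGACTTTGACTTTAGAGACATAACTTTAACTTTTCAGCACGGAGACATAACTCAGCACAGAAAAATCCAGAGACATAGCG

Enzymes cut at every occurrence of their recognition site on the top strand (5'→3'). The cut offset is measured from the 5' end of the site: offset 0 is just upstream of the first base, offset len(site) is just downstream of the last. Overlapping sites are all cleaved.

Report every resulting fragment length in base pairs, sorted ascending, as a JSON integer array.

[1,1,3,5,6,6,6,7,8,8,8,8,9,9,9,10,10,11,12,14,14,15,18,19,24,25]

Per-enzyme occurrences:
  ZebIV (GAGACATA, off=7): starts [11, 19, 28, 50, 61, 76, 103, 158, 200, 227, 255] → cuts [18, 26, 35, 57, 68, 83, 110, 165, 207, 234, 262]
  TgoV (ACTTT, off=4): starts [6, 41, 112, 188, 194, 208, 214] → cuts [10, 45, 116, 192, 198, 212, 218]
  BxoX (TCAGCAC, off=0): starts [69, 92, 123, 133, 141, 173, 219, 237] → cuts [69, 92, 123, 133, 141, 173, 219, 237]

All cut coordinates (distinct, sorted): [10, 18, 26, 35, 45, 57, 68, 69, 83, 92, 110, 116, 123, 133, 141, 165, 173, 192, 198, 207, 212, 218, 219, 234, 237, 262]

Fragments:
  10→18: 8 bp
  18→26: 8 bp
  26→35: 9 bp
  35→45: 10 bp
  45→57: 12 bp
  57→68: 11 bp
  68→69: 1 bp
  69→83: 14 bp
  83→92: 9 bp
  92→110: 18 bp
  110→116: 6 bp
  116→123: 7 bp
  123→133: 10 bp
  133→141: 8 bp
  141→165: 24 bp
  165→173: 8 bp
  173→192: 19 bp
  192→198: 6 bp
  198→207: 9 bp
  207→212: 5 bp
  212→218: 6 bp
  218→219: 1 bp
  219→234: 15 bp
  234→237: 3 bp
  237→262: 25 bp
  262→10 (wrap): 266-262+10 = 14 bp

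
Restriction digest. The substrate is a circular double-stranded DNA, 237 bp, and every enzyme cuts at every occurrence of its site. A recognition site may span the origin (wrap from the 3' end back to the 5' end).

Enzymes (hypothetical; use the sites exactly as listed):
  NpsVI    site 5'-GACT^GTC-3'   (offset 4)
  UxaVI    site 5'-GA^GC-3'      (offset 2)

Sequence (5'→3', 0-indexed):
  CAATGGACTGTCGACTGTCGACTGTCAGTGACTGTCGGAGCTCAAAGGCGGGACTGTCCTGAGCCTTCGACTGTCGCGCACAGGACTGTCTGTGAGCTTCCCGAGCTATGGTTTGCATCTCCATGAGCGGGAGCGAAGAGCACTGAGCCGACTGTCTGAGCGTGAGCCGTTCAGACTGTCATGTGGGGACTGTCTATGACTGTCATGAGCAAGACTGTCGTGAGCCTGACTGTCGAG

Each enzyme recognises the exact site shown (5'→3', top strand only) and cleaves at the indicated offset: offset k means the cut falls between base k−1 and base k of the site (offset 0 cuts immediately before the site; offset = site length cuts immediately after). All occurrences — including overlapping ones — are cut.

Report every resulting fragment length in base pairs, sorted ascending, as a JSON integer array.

[5,6,6,6,6,7,7,7,7,7,7,7,7,8,8,8,9,10,10,10,10,12,14,15,16,22]

Site scan:
  NpsVI (GACTGTC, off=4): starts [5, 12, 19, 29, 51, 68, 83, 149, 173, 187, 197, 212, 227] → cuts [9, 16, 23, 33, 55, 72, 87, 153, 177, 191, 201, 216, 231]
  UxaVI (GAGC, off=2): starts [37, 60, 93, 102, 124, 130, 137, 144, 157, 163, 206, 221, 234] → cuts [39, 62, 95, 104, 126, 132, 139, 146, 159, 165, 208, 223, 236]

All cut coordinates (distinct, sorted): [9, 16, 23, 33, 39, 55, 62, 72, 87, 95, 104, 126, 132, 139, 146, 153, 159, 165, 177, 191, 201, 208, 216, 223, 231, 236]

Fragments:
  9→16: 7 bp
  16→23: 7 bp
  23→33: 10 bp
  33→39: 6 bp
  39→55: 16 bp
  55→62: 7 bp
  62→72: 10 bp
  72→87: 15 bp
  87→95: 8 bp
  95→104: 9 bp
  104→126: 22 bp
  126→132: 6 bp
  132→139: 7 bp
  139→146: 7 bp
  146→153: 7 bp
  153→159: 6 bp
  159→165: 6 bp
  165→177: 12 bp
  177→191: 14 bp
  191→201: 10 bp
  201→208: 7 bp
  208→216: 8 bp
  216→223: 7 bp
  223→231: 8 bp
  231→236: 5 bp
  236→9 (wrap): 237-236+9 = 10 bp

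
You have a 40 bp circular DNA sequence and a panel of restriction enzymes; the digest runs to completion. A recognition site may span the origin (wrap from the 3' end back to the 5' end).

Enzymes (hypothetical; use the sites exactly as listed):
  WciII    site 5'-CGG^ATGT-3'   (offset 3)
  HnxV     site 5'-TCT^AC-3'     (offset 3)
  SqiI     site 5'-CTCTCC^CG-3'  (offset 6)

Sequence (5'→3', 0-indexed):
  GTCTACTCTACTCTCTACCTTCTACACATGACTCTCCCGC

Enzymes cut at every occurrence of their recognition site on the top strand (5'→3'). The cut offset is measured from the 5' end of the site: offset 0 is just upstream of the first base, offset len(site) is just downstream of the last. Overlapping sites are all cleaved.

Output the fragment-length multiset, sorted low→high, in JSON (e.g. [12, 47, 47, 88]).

Per-enzyme occurrences:
  WciII (CGGATGT, off=3): no sites
  HnxV (TCTAC, off=3): starts [1, 6, 13, 20] → cuts [4, 9, 16, 23]
  SqiI (CTCTCCCG, off=6): starts [31] → cuts [37]

Pooled cuts: [4, 9, 16, 23, 37]

Fragments:
  4→9: 5 bp
  9→16: 7 bp
  16→23: 7 bp
  23→37: 14 bp
  37→4 (wrap): 40-37+4 = 7 bp

[5,7,7,7,14]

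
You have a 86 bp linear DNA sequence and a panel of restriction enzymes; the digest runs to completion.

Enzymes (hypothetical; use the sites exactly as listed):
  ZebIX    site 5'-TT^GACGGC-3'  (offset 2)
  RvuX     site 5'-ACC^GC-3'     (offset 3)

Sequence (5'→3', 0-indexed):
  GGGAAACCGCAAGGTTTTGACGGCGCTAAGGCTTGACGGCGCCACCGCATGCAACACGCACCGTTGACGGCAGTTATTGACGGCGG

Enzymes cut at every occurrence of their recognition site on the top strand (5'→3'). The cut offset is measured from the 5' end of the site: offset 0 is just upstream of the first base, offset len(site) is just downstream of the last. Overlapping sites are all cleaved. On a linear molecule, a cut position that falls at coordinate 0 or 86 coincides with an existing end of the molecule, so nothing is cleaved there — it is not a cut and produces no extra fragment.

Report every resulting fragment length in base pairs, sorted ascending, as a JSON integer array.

[8,8,10,12,13,16,19]

Scan for sites:
  ZebIX TTGACGGC/2: at [16, 32, 63, 76] ⇒ [18, 34, 65, 78]
  RvuX ACCGC/3: at [5, 43] ⇒ [8, 46]

All cut coordinates (distinct, sorted): [8, 18, 34, 46, 65, 78]

Fragment lengths:
  [0,8): 8 bp
  [8,18): 10 bp
  [18,34): 16 bp
  [34,46): 12 bp
  [46,65): 19 bp
  [65,78): 13 bp
  [78,86): 8 bp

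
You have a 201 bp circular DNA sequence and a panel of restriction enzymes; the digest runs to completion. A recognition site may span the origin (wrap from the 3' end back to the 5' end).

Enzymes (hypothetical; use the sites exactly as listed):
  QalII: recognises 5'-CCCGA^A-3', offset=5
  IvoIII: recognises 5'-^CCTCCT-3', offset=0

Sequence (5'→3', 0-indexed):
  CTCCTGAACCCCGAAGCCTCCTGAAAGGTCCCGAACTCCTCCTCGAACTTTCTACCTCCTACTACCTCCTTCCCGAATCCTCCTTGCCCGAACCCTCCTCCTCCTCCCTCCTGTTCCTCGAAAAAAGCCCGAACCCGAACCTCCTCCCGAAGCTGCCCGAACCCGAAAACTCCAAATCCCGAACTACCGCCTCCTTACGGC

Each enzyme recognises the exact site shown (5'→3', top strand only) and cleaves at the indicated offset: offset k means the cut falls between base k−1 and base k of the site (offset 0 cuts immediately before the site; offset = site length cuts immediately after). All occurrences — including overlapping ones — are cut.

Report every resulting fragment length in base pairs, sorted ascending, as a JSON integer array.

[1,2,2,2,3,3,3,6,6,7,7,10,10,11,11,12,13,15,16,17,18,26]

Site scan:
  QalII CCCGAA/5: at [9, 29, 71, 86, 127, 133, 145, 155, 161, 177] ⇒ [14, 34, 76, 91, 132, 138, 150, 160, 166, 182]
  IvoIII CCTCCT/0: at [16, 37, 54, 64, 78, 93, 96, 99, 106, 139, 189, 200] ⇒ [16, 37, 54, 64, 78, 93, 96, 99, 106, 139, 189, 200]

Pooled cuts: [14, 16, 34, 37, 54, 64, 76, 78, 91, 93, 96, 99, 106, 132, 138, 139, 150, 160, 166, 182, 189, 200]

Fragments:
  14→16: 2 bp
  16→34: 18 bp
  34→37: 3 bp
  37→54: 17 bp
  54→64: 10 bp
  64→76: 12 bp
  76→78: 2 bp
  78→91: 13 bp
  91→93: 2 bp
  93→96: 3 bp
  96→99: 3 bp
  99→106: 7 bp
  106→132: 26 bp
  132→138: 6 bp
  138→139: 1 bp
  139→150: 11 bp
  150→160: 10 bp
  160→166: 6 bp
  166→182: 16 bp
  182→189: 7 bp
  189→200: 11 bp
  200→14 (wrap): 201-200+14 = 15 bp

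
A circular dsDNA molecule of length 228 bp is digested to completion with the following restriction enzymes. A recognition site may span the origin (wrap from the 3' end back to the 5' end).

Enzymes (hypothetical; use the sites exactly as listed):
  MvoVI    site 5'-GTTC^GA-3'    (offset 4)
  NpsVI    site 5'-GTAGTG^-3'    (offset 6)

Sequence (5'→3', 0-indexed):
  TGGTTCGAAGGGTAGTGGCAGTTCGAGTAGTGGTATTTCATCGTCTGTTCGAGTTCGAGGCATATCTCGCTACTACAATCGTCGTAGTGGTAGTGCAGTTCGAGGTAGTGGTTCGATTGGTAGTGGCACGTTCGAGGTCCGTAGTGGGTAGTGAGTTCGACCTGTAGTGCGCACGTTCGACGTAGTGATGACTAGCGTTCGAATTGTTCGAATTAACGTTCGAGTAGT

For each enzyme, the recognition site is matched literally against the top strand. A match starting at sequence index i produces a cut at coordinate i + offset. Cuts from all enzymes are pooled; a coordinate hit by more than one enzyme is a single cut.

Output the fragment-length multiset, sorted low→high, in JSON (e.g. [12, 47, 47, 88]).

[4,5,6,6,6,7,7,8,8,9,9,9,9,11,11,11,12,13,13,13,18,33]

Per-enzyme occurrences:
  MvoVI (GTTCGA, off=4): starts [2, 20, 46, 52, 97, 110, 129, 154, 174, 196, 205, 217] → cuts [6, 24, 50, 56, 101, 114, 133, 158, 178, 200, 209, 221]
  NpsVI (GTAGTG, off=6): starts [11, 26, 83, 89, 104, 119, 140, 147, 163, 181] → cuts [17, 32, 89, 95, 110, 125, 146, 153, 169, 187]

Pooled cuts: [6, 17, 24, 32, 50, 56, 89, 95, 101, 110, 114, 125, 133, 146, 153, 158, 169, 178, 187, 200, 209, 221]

Fragments:
  6→17: 11 bp
  17→24: 7 bp
  24→32: 8 bp
  32→50: 18 bp
  50→56: 6 bp
  56→89: 33 bp
  89→95: 6 bp
  95→101: 6 bp
  101→110: 9 bp
  110→114: 4 bp
  114→125: 11 bp
  125→133: 8 bp
  133→146: 13 bp
  146→153: 7 bp
  153→158: 5 bp
  158→169: 11 bp
  169→178: 9 bp
  178→187: 9 bp
  187→200: 13 bp
  200→209: 9 bp
  209→221: 12 bp
  221→6 (wrap): 228-221+6 = 13 bp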